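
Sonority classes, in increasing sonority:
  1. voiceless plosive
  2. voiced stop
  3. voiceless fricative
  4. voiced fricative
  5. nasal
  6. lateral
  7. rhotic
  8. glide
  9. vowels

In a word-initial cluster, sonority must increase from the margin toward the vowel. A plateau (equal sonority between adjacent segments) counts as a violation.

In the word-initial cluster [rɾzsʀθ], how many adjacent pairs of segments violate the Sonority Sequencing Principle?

/r/ — rhotic, sonority 7.
/ɾ/ — rhotic, sonority 7.
/z/ — voiced fricative, sonority 4.
/s/ — voiceless fricative, sonority 3.
/ʀ/ — rhotic, sonority 7.
/θ/ — voiceless fricative, sonority 3.
/r/→/ɾ/: 7→7 (plateau) — violation.
/ɾ/→/z/: 7→4 (does not rise) — violation.
/z/→/s/: 4→3 (does not rise) — violation.
/s/→/ʀ/: 3→7 (rises) — ok.
/ʀ/→/θ/: 7→3 (does not rise) — violation.

4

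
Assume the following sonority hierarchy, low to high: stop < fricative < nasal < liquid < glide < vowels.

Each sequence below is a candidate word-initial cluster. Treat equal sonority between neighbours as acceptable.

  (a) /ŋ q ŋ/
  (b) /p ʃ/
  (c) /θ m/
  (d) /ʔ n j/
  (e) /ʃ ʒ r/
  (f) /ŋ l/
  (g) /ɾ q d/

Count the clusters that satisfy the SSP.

5

(a) /ŋ q ŋ/: profile 3-1-3 — violates.
(b) /p ʃ/: profile 1-2 — obeys.
(c) /θ m/: profile 2-3 — obeys.
(d) /ʔ n j/: profile 1-3-5 — obeys.
(e) /ʃ ʒ r/: profile 2-2-4 — obeys.
(f) /ŋ l/: profile 3-4 — obeys.
(g) /ɾ q d/: profile 4-1-1 — violates.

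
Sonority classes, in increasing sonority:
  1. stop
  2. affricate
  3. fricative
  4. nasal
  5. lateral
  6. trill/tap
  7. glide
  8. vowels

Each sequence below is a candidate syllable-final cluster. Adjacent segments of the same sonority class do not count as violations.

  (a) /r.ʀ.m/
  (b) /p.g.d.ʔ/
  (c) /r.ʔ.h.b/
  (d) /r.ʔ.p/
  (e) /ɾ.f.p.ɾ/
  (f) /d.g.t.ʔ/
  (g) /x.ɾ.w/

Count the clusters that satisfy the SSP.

4

(a) /r.ʀ.m/: profile 6-6-4 — obeys.
(b) /p.g.d.ʔ/: profile 1-1-1-1 — obeys.
(c) /r.ʔ.h.b/: profile 6-1-3-1 — violates.
(d) /r.ʔ.p/: profile 6-1-1 — obeys.
(e) /ɾ.f.p.ɾ/: profile 6-3-1-6 — violates.
(f) /d.g.t.ʔ/: profile 1-1-1-1 — obeys.
(g) /x.ɾ.w/: profile 3-6-7 — violates.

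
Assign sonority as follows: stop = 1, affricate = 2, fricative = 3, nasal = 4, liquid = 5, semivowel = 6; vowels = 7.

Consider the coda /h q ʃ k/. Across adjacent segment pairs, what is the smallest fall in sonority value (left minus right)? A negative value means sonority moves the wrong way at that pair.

-2

/h/ is a fricative (sonority 3).
/q/ is a stop (sonority 1).
/ʃ/ is a fricative (sonority 3).
/k/ is a stop (sonority 1).
/h/→/q/: change +2.
/q/→/ʃ/: change -2.
/ʃ/→/k/: change +2.
Minimum = -2.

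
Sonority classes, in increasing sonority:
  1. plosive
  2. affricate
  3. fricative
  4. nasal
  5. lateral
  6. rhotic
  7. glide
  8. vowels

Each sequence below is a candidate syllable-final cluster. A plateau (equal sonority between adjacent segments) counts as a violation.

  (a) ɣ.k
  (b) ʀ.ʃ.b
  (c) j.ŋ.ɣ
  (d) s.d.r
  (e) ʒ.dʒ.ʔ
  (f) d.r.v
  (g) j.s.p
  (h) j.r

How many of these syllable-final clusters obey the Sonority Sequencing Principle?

(a) 3-1 → obeys
(b) 6-3-1 → obeys
(c) 7-4-3 → obeys
(d) 3-1-6 → violates
(e) 3-2-1 → obeys
(f) 1-6-3 → violates
(g) 7-3-1 → obeys
(h) 7-6 → obeys

6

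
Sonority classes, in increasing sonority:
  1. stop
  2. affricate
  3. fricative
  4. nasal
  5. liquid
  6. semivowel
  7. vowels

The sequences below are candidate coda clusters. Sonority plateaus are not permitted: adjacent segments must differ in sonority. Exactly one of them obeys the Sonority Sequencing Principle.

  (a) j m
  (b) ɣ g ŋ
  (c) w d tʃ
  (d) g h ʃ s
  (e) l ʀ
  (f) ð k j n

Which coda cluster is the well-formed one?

(a) 6-4 → obeys
(b) 3-1-4 → violates
(c) 6-1-2 → violates
(d) 1-3-3-3 → violates
(e) 5-5 → violates
(f) 3-1-6-4 → violates

a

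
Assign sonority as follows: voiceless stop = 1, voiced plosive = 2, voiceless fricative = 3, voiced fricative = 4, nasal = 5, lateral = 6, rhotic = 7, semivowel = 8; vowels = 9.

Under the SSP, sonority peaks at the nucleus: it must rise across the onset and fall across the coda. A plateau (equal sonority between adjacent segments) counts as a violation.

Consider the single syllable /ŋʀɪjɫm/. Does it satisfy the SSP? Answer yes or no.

yes

Onset: /ŋ/ is a nasal (sonority 5), /ʀ/ is a rhotic (sonority 7); then the nucleus /ɪ/ (sonority 9).
Onset profile 5-7-9 — rises to the nucleus.
Coda: /j/ is a semivowel (sonority 8), /ɫ/ is a lateral (sonority 6), /m/ is a nasal (sonority 5).
Coda profile 9-8-6-5 — falls from the nucleus.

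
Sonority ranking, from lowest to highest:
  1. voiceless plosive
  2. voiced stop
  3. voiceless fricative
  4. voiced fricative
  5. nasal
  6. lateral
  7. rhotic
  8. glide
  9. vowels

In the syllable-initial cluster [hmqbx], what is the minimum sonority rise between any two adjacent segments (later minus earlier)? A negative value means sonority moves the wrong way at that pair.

/h/: voiceless fricative = 3.
/m/: nasal = 5.
/q/: voiceless plosive = 1.
/b/: voiced stop = 2.
/x/: voiceless fricative = 3.
/h/→/m/: change +2.
/m/→/q/: change -4.
/q/→/b/: change +1.
/b/→/x/: change +1.
Minimum = -4.

-4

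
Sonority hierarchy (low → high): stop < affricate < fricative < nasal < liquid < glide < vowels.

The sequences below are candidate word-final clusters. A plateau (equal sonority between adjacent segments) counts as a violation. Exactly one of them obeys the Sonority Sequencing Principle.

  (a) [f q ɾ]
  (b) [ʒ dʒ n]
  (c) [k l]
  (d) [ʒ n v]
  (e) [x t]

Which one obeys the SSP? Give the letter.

e

(a) 3-1-5 → violates
(b) 3-2-4 → violates
(c) 1-5 → violates
(d) 3-4-3 → violates
(e) 3-1 → obeys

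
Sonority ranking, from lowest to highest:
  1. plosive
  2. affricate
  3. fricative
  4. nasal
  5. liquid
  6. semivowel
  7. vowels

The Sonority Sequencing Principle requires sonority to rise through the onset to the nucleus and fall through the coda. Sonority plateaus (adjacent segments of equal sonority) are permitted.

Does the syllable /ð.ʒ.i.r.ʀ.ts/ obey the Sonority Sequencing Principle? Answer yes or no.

Onset: /ð/ is a fricative (sonority 3), /ʒ/ is a fricative (sonority 3); then the nucleus /i/ (sonority 7).
Onset profile 3-3-7 — rises to the nucleus.
Coda: /r/ is a liquid (sonority 5), /ʀ/ is a liquid (sonority 5), /ts/ is an affricate (sonority 2).
Coda profile 7-5-5-2 — falls from the nucleus.

yes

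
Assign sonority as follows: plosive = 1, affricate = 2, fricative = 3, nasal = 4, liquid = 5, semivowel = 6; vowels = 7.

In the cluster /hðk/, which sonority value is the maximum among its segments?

3

/h/ — fricative, sonority 3.
/ð/ — fricative, sonority 3.
/k/ — plosive, sonority 1.
The maximum is 3.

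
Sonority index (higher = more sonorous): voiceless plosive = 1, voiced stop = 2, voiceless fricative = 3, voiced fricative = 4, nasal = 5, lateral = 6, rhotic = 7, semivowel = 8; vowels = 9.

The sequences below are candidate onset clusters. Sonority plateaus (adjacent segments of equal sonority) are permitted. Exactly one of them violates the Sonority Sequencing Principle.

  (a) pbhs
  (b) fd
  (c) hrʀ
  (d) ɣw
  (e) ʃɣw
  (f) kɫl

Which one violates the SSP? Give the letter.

(a) pbhs: profile 1-2-3-3 — obeys.
(b) fd: profile 3-2 — violates.
(c) hrʀ: profile 3-7-7 — obeys.
(d) ɣw: profile 4-8 — obeys.
(e) ʃɣw: profile 3-4-8 — obeys.
(f) kɫl: profile 1-6-6 — obeys.

b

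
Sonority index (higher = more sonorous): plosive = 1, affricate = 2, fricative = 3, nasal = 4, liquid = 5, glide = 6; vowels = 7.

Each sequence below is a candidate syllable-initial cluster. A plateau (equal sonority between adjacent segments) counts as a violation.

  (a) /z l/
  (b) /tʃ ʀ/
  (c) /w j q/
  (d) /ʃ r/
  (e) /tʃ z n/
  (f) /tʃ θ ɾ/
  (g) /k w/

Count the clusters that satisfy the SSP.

6

(a) /z l/: profile 3-5 — obeys.
(b) /tʃ ʀ/: profile 2-5 — obeys.
(c) /w j q/: profile 6-6-1 — violates.
(d) /ʃ r/: profile 3-5 — obeys.
(e) /tʃ z n/: profile 2-3-4 — obeys.
(f) /tʃ θ ɾ/: profile 2-3-5 — obeys.
(g) /k w/: profile 1-6 — obeys.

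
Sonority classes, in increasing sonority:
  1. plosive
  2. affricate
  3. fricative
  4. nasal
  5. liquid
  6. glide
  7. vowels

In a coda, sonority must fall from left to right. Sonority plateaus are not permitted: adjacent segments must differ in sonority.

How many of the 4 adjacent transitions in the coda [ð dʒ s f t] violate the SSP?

/ð/: fricative = 3.
/dʒ/: affricate = 2.
/s/: fricative = 3.
/f/: fricative = 3.
/t/: plosive = 1.
/ð/→/dʒ/: 3→2 (falls) — ok.
/dʒ/→/s/: 2→3 (does not fall) — violation.
/s/→/f/: 3→3 (plateau) — violation.
/f/→/t/: 3→1 (falls) — ok.

2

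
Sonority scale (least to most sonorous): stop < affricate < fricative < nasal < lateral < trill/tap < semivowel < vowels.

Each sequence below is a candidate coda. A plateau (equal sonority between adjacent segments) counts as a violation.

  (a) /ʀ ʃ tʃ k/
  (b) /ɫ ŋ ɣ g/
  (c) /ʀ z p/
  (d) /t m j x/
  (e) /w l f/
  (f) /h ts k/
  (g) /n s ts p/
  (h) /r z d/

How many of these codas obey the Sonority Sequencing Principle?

7

(a) sonority 6-3-2-1: well-formed.
(b) sonority 5-4-3-1: well-formed.
(c) sonority 6-3-1: well-formed.
(d) sonority 1-4-7-3: ill-formed.
(e) sonority 7-5-3: well-formed.
(f) sonority 3-2-1: well-formed.
(g) sonority 4-3-2-1: well-formed.
(h) sonority 6-3-1: well-formed.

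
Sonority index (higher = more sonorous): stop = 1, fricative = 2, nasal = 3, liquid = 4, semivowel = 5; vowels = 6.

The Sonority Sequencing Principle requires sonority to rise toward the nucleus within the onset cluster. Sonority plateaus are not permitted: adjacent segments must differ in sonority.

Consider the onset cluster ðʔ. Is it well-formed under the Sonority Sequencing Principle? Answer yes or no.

/ð/ is a fricative (sonority 2).
/ʔ/ is a stop (sonority 1).
The profile is 2-1. Between /ð/ (2) and /ʔ/ (1) sonority does not rise, so the cluster violates the SSP.

no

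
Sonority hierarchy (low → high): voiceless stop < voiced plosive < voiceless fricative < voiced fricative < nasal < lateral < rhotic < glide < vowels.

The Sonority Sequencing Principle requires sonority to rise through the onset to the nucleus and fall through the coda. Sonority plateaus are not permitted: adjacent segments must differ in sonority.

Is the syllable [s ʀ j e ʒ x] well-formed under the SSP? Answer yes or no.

yes

Onset: /s/ is a voiceless fricative (sonority 3), /ʀ/ is a rhotic (sonority 7), /j/ is a glide (sonority 8); then the nucleus /e/ (sonority 9).
Onset profile 3-7-8-9 — rises to the nucleus.
Coda: /ʒ/ is a voiced fricative (sonority 4), /x/ is a voiceless fricative (sonority 3).
Coda profile 9-4-3 — falls from the nucleus.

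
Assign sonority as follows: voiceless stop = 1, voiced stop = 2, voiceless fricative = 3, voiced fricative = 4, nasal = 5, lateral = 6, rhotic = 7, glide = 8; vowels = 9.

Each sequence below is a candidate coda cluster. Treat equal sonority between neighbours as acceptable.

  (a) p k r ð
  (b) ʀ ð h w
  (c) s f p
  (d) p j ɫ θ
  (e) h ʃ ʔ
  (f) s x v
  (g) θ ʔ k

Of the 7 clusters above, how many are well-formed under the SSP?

(a) 1-1-7-4 → violates
(b) 7-4-3-8 → violates
(c) 3-3-1 → obeys
(d) 1-8-6-3 → violates
(e) 3-3-1 → obeys
(f) 3-3-4 → violates
(g) 3-1-1 → obeys

3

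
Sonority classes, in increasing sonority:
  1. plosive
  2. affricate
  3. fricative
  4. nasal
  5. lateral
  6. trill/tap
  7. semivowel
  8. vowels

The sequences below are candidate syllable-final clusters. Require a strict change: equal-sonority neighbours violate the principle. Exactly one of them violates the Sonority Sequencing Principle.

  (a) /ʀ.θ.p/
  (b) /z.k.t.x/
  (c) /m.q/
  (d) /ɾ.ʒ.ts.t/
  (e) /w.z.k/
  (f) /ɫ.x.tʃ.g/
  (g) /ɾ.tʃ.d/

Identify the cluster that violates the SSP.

b

(a) 6-3-1 → obeys
(b) 3-1-1-3 → violates
(c) 4-1 → obeys
(d) 6-3-2-1 → obeys
(e) 7-3-1 → obeys
(f) 5-3-2-1 → obeys
(g) 6-2-1 → obeys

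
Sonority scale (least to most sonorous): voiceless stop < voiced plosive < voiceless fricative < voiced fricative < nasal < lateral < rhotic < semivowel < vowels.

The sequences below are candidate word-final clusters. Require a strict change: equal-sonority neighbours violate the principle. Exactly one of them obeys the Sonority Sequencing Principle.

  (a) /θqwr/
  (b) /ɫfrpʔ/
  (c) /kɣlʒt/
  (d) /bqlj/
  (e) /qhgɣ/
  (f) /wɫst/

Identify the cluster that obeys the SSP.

(a) 3-1-8-7 → violates
(b) 6-3-7-1-1 → violates
(c) 1-4-6-4-1 → violates
(d) 2-1-6-8 → violates
(e) 1-3-2-4 → violates
(f) 8-6-3-1 → obeys

f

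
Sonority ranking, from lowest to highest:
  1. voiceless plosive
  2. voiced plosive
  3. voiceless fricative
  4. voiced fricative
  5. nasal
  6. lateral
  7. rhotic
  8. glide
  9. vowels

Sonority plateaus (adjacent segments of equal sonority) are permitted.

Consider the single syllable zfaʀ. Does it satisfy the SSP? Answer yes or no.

no

Onset: /z/ is a voiced fricative (sonority 4), /f/ is a voiceless fricative (sonority 3); then the nucleus /a/ (sonority 9).
Onset profile 4-3-9 — does not rise throughout.
Coda: /ʀ/ is a rhotic (sonority 7).
Coda profile 9-7 — falls from the nucleus.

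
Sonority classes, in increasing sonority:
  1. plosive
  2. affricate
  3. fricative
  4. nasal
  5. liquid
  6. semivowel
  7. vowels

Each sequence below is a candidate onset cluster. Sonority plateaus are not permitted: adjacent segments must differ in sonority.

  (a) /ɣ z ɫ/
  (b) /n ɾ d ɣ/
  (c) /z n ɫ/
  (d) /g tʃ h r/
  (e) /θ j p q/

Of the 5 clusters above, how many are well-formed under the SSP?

2

(a) 3-3-5 → violates
(b) 4-5-1-3 → violates
(c) 3-4-5 → obeys
(d) 1-2-3-5 → obeys
(e) 3-6-1-1 → violates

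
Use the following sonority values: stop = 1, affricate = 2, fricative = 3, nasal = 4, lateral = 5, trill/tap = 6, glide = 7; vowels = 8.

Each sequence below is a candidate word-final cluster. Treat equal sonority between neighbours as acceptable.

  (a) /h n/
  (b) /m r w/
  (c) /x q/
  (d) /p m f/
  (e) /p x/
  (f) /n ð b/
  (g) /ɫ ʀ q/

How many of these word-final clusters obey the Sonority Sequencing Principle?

2

(a) sonority 3-4: ill-formed.
(b) sonority 4-6-7: ill-formed.
(c) sonority 3-1: well-formed.
(d) sonority 1-4-3: ill-formed.
(e) sonority 1-3: ill-formed.
(f) sonority 4-3-1: well-formed.
(g) sonority 5-6-1: ill-formed.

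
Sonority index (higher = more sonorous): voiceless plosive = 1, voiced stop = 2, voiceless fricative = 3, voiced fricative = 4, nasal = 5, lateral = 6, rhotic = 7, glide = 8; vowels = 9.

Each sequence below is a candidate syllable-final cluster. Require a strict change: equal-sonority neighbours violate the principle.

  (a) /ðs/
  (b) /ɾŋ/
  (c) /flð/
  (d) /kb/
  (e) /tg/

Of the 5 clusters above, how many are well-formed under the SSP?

2

(a) /ðs/: profile 4-3 — obeys.
(b) /ɾŋ/: profile 7-5 — obeys.
(c) /flð/: profile 3-6-4 — violates.
(d) /kb/: profile 1-2 — violates.
(e) /tg/: profile 1-2 — violates.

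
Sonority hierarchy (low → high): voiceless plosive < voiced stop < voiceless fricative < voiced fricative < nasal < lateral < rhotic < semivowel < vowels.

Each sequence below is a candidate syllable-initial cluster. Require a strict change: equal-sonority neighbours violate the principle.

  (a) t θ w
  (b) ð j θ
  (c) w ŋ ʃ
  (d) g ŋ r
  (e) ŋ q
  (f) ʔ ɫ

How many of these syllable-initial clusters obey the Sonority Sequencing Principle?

(a) sonority 1-3-8: well-formed.
(b) sonority 4-8-3: ill-formed.
(c) sonority 8-5-3: ill-formed.
(d) sonority 2-5-7: well-formed.
(e) sonority 5-1: ill-formed.
(f) sonority 1-6: well-formed.

3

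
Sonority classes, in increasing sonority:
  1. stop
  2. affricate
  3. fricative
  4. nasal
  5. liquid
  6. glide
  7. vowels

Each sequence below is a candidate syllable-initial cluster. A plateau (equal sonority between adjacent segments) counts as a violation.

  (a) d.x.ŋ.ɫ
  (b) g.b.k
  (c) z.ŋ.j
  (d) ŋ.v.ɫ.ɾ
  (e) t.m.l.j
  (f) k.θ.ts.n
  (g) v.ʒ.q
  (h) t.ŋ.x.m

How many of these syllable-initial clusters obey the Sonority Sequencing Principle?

3

(a) d.x.ŋ.ɫ: profile 1-3-4-5 — obeys.
(b) g.b.k: profile 1-1-1 — violates.
(c) z.ŋ.j: profile 3-4-6 — obeys.
(d) ŋ.v.ɫ.ɾ: profile 4-3-5-5 — violates.
(e) t.m.l.j: profile 1-4-5-6 — obeys.
(f) k.θ.ts.n: profile 1-3-2-4 — violates.
(g) v.ʒ.q: profile 3-3-1 — violates.
(h) t.ŋ.x.m: profile 1-4-3-4 — violates.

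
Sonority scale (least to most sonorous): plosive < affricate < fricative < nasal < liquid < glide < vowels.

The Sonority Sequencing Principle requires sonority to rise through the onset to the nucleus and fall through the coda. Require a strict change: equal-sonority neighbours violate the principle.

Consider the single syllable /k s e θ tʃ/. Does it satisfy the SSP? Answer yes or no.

yes

Onset: /k/ is a plosive (sonority 1), /s/ is a fricative (sonority 3); then the nucleus /e/ (sonority 7).
Onset profile 1-3-7 — rises to the nucleus.
Coda: /θ/ is a fricative (sonority 3), /tʃ/ is an affricate (sonority 2).
Coda profile 7-3-2 — falls from the nucleus.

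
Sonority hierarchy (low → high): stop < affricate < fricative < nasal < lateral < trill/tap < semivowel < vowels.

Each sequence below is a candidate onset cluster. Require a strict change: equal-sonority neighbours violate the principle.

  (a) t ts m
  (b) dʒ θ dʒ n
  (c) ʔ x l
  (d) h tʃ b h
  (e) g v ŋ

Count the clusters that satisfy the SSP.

3

(a) sonority 1-2-4: well-formed.
(b) sonority 2-3-2-4: ill-formed.
(c) sonority 1-3-5: well-formed.
(d) sonority 3-2-1-3: ill-formed.
(e) sonority 1-3-4: well-formed.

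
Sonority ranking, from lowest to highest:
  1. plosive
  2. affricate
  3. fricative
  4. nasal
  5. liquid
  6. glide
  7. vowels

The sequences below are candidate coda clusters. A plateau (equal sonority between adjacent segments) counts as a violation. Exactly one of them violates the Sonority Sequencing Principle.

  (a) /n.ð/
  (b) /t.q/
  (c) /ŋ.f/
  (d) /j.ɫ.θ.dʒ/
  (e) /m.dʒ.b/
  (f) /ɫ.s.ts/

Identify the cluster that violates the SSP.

b

(a) 4-3 → obeys
(b) 1-1 → violates
(c) 4-3 → obeys
(d) 6-5-3-2 → obeys
(e) 4-2-1 → obeys
(f) 5-3-2 → obeys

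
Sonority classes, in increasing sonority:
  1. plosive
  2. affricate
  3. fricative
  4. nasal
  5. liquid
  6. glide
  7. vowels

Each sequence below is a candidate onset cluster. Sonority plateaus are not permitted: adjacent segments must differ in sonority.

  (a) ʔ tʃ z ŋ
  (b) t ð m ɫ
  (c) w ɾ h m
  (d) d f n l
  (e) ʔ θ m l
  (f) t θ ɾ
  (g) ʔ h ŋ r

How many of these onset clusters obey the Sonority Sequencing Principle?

6

(a) sonority 1-2-3-4: well-formed.
(b) sonority 1-3-4-5: well-formed.
(c) sonority 6-5-3-4: ill-formed.
(d) sonority 1-3-4-5: well-formed.
(e) sonority 1-3-4-5: well-formed.
(f) sonority 1-3-5: well-formed.
(g) sonority 1-3-4-5: well-formed.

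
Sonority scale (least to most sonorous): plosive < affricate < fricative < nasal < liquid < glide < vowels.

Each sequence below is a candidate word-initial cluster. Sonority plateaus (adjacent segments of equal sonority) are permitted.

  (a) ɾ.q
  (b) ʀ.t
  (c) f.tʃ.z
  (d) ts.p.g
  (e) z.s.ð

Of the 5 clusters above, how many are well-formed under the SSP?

(a) ɾ.q: profile 5-1 — violates.
(b) ʀ.t: profile 5-1 — violates.
(c) f.tʃ.z: profile 3-2-3 — violates.
(d) ts.p.g: profile 2-1-1 — violates.
(e) z.s.ð: profile 3-3-3 — obeys.

1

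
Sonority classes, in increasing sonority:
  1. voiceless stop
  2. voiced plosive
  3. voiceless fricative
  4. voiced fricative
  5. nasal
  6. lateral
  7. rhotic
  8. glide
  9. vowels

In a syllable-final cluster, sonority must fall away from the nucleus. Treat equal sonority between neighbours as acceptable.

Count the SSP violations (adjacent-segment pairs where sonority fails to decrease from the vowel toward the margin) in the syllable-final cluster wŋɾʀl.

1

/w/: glide = 8.
/ŋ/: nasal = 5.
/ɾ/: rhotic = 7.
/ʀ/: rhotic = 7.
/l/: lateral = 6.
/w/→/ŋ/: 8→5 (falls) — ok.
/ŋ/→/ɾ/: 5→7 (does not fall) — violation.
/ɾ/→/ʀ/: 7→7 (plateau, allowed) — ok.
/ʀ/→/l/: 7→6 (falls) — ok.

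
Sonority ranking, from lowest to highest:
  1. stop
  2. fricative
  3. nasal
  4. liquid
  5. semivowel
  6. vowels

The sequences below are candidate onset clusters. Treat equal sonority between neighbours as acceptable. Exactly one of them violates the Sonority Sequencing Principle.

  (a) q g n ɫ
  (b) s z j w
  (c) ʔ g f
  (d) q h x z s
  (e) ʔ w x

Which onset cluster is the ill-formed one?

(a) q g n ɫ: profile 1-1-3-4 — obeys.
(b) s z j w: profile 2-2-5-5 — obeys.
(c) ʔ g f: profile 1-1-2 — obeys.
(d) q h x z s: profile 1-2-2-2-2 — obeys.
(e) ʔ w x: profile 1-5-2 — violates.

e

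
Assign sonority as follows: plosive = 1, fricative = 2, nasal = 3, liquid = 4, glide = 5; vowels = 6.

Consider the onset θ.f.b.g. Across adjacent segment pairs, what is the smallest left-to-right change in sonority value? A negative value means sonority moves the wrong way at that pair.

/θ/: fricative = 2.
/f/: fricative = 2.
/b/: plosive = 1.
/g/: plosive = 1.
/θ/→/f/: change +0.
/f/→/b/: change -1.
/b/→/g/: change +0.
Minimum = -1.

-1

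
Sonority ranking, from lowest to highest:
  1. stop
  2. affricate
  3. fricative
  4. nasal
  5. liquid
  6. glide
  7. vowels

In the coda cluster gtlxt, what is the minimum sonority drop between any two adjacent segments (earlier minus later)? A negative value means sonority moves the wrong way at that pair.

-4

/g/ — stop, sonority 1.
/t/ — stop, sonority 1.
/l/ — liquid, sonority 5.
/x/ — fricative, sonority 3.
/t/ — stop, sonority 1.
/g/→/t/: change +0.
/t/→/l/: change -4.
/l/→/x/: change +2.
/x/→/t/: change +2.
Minimum = -4.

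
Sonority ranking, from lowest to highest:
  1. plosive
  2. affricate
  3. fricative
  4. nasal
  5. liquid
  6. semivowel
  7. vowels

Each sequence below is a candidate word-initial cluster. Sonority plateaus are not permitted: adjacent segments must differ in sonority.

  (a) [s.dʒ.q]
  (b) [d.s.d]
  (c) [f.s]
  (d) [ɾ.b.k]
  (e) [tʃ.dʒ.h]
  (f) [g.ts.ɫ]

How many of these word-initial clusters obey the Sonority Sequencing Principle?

1

(a) [s.dʒ.q]: profile 3-2-1 — violates.
(b) [d.s.d]: profile 1-3-1 — violates.
(c) [f.s]: profile 3-3 — violates.
(d) [ɾ.b.k]: profile 5-1-1 — violates.
(e) [tʃ.dʒ.h]: profile 2-2-3 — violates.
(f) [g.ts.ɫ]: profile 1-2-5 — obeys.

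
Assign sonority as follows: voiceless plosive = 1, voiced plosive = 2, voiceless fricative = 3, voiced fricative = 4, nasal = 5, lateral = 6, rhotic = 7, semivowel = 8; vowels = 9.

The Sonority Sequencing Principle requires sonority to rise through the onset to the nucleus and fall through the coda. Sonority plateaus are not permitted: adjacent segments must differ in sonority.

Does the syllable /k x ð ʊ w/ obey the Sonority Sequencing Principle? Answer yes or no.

yes

Onset: /k/ is a voiceless plosive (sonority 1), /x/ is a voiceless fricative (sonority 3), /ð/ is a voiced fricative (sonority 4); then the nucleus /ʊ/ (sonority 9).
Onset profile 1-3-4-9 — rises to the nucleus.
Coda: /w/ is a semivowel (sonority 8).
Coda profile 9-8 — falls from the nucleus.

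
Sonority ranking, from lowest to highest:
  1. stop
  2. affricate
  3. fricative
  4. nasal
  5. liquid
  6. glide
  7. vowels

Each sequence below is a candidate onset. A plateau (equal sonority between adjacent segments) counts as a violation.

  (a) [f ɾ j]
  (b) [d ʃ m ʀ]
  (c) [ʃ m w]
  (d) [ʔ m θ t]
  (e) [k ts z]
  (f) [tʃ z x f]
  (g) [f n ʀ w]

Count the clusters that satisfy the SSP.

(a) sonority 3-5-6: well-formed.
(b) sonority 1-3-4-5: well-formed.
(c) sonority 3-4-6: well-formed.
(d) sonority 1-4-3-1: ill-formed.
(e) sonority 1-2-3: well-formed.
(f) sonority 2-3-3-3: ill-formed.
(g) sonority 3-4-5-6: well-formed.

5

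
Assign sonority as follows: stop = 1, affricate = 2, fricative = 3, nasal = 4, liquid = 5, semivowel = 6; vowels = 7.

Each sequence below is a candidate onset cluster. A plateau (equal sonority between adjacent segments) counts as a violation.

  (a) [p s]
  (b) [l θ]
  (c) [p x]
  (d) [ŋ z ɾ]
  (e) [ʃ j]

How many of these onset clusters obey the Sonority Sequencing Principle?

3

(a) 1-3 → obeys
(b) 5-3 → violates
(c) 1-3 → obeys
(d) 4-3-5 → violates
(e) 3-6 → obeys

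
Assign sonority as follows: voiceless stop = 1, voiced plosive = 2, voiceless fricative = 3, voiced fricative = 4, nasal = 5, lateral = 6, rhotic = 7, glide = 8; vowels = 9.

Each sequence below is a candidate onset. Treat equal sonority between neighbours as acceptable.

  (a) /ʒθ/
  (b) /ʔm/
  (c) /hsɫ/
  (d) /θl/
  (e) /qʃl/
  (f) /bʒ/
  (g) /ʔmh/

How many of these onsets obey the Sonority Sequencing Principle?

5

(a) /ʒθ/: profile 4-3 — violates.
(b) /ʔm/: profile 1-5 — obeys.
(c) /hsɫ/: profile 3-3-6 — obeys.
(d) /θl/: profile 3-6 — obeys.
(e) /qʃl/: profile 1-3-6 — obeys.
(f) /bʒ/: profile 2-4 — obeys.
(g) /ʔmh/: profile 1-5-3 — violates.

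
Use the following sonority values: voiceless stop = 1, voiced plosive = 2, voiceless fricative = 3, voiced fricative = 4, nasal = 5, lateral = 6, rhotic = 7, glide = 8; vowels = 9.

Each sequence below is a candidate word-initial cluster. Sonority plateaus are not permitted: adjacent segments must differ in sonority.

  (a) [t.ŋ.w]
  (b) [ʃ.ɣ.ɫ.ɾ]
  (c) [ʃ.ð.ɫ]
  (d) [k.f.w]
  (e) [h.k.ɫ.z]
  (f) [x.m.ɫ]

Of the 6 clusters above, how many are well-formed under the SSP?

(a) 1-5-8 → obeys
(b) 3-4-6-7 → obeys
(c) 3-4-6 → obeys
(d) 1-3-8 → obeys
(e) 3-1-6-4 → violates
(f) 3-5-6 → obeys

5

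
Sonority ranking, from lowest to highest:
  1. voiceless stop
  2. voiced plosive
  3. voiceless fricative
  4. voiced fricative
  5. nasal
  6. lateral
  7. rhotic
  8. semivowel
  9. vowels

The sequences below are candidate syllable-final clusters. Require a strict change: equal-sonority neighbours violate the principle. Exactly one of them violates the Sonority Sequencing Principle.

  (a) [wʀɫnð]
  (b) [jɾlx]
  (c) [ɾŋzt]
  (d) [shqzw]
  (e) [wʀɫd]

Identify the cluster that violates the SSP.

d

(a) sonority 8-7-6-5-4: well-formed.
(b) sonority 8-7-6-3: well-formed.
(c) sonority 7-5-4-1: well-formed.
(d) sonority 3-3-1-4-8: ill-formed.
(e) sonority 8-7-6-2: well-formed.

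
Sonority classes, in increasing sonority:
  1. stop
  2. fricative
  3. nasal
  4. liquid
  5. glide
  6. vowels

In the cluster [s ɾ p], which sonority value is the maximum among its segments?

4

/s/: fricative = 2.
/ɾ/: liquid = 4.
/p/: stop = 1.
The maximum is 4.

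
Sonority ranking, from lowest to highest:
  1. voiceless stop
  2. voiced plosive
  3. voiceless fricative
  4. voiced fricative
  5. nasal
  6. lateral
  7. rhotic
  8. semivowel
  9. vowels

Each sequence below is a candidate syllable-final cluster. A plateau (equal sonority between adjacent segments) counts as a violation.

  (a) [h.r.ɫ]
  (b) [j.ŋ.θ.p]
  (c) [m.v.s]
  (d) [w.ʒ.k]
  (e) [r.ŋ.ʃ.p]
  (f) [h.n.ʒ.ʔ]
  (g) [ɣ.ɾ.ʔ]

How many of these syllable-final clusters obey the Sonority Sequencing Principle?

4

(a) 3-7-6 → violates
(b) 8-5-3-1 → obeys
(c) 5-4-3 → obeys
(d) 8-4-1 → obeys
(e) 7-5-3-1 → obeys
(f) 3-5-4-1 → violates
(g) 4-7-1 → violates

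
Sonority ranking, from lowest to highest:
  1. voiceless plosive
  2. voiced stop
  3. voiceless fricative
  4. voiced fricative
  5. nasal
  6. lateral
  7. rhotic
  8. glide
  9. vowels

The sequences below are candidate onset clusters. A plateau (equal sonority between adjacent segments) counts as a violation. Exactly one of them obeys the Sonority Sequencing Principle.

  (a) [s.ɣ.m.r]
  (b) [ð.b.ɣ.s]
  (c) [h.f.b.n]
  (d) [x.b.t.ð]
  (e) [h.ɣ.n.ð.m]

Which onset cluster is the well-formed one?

a

(a) sonority 3-4-5-7: well-formed.
(b) sonority 4-2-4-3: ill-formed.
(c) sonority 3-3-2-5: ill-formed.
(d) sonority 3-2-1-4: ill-formed.
(e) sonority 3-4-5-4-5: ill-formed.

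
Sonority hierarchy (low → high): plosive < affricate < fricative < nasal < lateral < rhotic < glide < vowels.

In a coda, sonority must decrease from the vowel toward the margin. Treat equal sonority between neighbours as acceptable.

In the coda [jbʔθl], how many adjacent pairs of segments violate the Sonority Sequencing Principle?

2

/j/ — glide, sonority 7.
/b/ — plosive, sonority 1.
/ʔ/ — plosive, sonority 1.
/θ/ — fricative, sonority 3.
/l/ — lateral, sonority 5.
/j/→/b/: 7→1 (falls) — ok.
/b/→/ʔ/: 1→1 (plateau, allowed) — ok.
/ʔ/→/θ/: 1→3 (does not fall) — violation.
/θ/→/l/: 3→5 (does not fall) — violation.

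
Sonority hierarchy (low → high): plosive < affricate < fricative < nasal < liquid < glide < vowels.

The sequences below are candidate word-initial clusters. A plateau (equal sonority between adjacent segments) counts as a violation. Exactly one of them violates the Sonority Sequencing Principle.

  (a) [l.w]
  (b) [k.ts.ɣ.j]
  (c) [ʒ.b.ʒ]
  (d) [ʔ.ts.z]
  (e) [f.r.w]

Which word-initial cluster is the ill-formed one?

c

(a) 5-6 → obeys
(b) 1-2-3-6 → obeys
(c) 3-1-3 → violates
(d) 1-2-3 → obeys
(e) 3-5-6 → obeys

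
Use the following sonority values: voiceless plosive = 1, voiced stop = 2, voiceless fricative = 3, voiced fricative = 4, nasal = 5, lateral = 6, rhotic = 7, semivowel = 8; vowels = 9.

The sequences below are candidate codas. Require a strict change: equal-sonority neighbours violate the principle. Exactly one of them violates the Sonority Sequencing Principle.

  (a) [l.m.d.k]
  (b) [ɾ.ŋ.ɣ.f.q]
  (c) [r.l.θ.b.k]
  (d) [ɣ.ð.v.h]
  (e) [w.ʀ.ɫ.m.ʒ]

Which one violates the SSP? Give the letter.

d

(a) 6-5-2-1 → obeys
(b) 7-5-4-3-1 → obeys
(c) 7-6-3-2-1 → obeys
(d) 4-4-4-3 → violates
(e) 8-7-6-5-4 → obeys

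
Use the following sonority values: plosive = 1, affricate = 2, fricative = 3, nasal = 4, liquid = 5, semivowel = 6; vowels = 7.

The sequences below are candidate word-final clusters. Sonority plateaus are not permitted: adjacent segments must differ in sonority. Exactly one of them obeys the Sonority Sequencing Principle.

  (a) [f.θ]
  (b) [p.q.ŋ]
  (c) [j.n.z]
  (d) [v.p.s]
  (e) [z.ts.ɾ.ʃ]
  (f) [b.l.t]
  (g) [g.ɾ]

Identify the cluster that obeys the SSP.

(a) 3-3 → violates
(b) 1-1-4 → violates
(c) 6-4-3 → obeys
(d) 3-1-3 → violates
(e) 3-2-5-3 → violates
(f) 1-5-1 → violates
(g) 1-5 → violates

c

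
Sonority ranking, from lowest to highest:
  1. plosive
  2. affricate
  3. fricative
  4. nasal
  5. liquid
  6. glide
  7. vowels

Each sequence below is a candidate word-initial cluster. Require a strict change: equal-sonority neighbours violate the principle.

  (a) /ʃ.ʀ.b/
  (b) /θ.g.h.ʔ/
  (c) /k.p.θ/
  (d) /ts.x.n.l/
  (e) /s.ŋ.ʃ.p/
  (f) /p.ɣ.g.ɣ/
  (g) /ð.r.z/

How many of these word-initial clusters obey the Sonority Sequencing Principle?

1

(a) sonority 3-5-1: ill-formed.
(b) sonority 3-1-3-1: ill-formed.
(c) sonority 1-1-3: ill-formed.
(d) sonority 2-3-4-5: well-formed.
(e) sonority 3-4-3-1: ill-formed.
(f) sonority 1-3-1-3: ill-formed.
(g) sonority 3-5-3: ill-formed.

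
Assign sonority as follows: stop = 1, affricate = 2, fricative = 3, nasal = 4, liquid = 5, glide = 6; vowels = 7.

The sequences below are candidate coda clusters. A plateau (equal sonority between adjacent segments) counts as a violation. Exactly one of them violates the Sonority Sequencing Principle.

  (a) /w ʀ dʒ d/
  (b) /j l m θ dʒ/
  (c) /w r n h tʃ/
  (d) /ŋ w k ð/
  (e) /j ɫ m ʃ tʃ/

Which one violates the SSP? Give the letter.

(a) sonority 6-5-2-1: well-formed.
(b) sonority 6-5-4-3-2: well-formed.
(c) sonority 6-5-4-3-2: well-formed.
(d) sonority 4-6-1-3: ill-formed.
(e) sonority 6-5-4-3-2: well-formed.

d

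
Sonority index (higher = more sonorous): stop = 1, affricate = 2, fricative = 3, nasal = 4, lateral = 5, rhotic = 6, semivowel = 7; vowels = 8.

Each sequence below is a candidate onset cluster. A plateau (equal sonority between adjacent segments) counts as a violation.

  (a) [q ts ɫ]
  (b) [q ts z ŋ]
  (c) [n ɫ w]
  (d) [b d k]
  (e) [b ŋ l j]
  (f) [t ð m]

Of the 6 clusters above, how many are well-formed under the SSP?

(a) [q ts ɫ]: profile 1-2-5 — obeys.
(b) [q ts z ŋ]: profile 1-2-3-4 — obeys.
(c) [n ɫ w]: profile 4-5-7 — obeys.
(d) [b d k]: profile 1-1-1 — violates.
(e) [b ŋ l j]: profile 1-4-5-7 — obeys.
(f) [t ð m]: profile 1-3-4 — obeys.

5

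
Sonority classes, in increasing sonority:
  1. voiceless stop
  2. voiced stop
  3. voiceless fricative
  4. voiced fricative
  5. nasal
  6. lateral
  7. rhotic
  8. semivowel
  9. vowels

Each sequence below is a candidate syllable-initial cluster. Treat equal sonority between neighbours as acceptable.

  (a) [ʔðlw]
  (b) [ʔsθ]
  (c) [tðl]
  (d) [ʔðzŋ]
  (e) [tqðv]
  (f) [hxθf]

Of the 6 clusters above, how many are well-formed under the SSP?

(a) 1-4-6-8 → obeys
(b) 1-3-3 → obeys
(c) 1-4-6 → obeys
(d) 1-4-4-5 → obeys
(e) 1-1-4-4 → obeys
(f) 3-3-3-3 → obeys

6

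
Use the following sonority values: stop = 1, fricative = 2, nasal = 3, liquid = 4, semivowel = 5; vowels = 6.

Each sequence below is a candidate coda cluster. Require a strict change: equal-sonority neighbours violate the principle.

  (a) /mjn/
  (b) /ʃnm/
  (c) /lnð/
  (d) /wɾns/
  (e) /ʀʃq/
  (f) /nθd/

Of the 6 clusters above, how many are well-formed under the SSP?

(a) /mjn/: profile 3-5-3 — violates.
(b) /ʃnm/: profile 2-3-3 — violates.
(c) /lnð/: profile 4-3-2 — obeys.
(d) /wɾns/: profile 5-4-3-2 — obeys.
(e) /ʀʃq/: profile 4-2-1 — obeys.
(f) /nθd/: profile 3-2-1 — obeys.

4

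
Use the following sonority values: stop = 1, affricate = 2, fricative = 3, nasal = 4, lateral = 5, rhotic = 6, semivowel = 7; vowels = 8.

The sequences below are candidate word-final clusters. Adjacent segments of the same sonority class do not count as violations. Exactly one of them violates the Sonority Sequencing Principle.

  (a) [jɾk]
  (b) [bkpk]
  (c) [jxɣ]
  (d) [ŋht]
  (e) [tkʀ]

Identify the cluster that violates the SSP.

e

(a) sonority 7-6-1: well-formed.
(b) sonority 1-1-1-1: well-formed.
(c) sonority 7-3-3: well-formed.
(d) sonority 4-3-1: well-formed.
(e) sonority 1-1-6: ill-formed.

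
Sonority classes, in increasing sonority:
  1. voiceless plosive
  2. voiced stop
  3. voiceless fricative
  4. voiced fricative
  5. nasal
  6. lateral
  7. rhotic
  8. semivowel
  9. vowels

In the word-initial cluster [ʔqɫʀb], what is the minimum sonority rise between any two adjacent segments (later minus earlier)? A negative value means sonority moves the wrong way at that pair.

-5

/ʔ/ — voiceless plosive, sonority 1.
/q/ — voiceless plosive, sonority 1.
/ɫ/ — lateral, sonority 6.
/ʀ/ — rhotic, sonority 7.
/b/ — voiced stop, sonority 2.
/ʔ/→/q/: change +0.
/q/→/ɫ/: change +5.
/ɫ/→/ʀ/: change +1.
/ʀ/→/b/: change -5.
Minimum = -5.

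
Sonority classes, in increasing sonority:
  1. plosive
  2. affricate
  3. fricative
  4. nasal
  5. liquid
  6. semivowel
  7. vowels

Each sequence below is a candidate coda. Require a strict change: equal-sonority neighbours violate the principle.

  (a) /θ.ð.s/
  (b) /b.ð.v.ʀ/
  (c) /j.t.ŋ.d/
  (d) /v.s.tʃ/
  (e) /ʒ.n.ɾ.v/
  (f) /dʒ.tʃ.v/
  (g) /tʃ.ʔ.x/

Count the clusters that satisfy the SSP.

(a) /θ.ð.s/: profile 3-3-3 — violates.
(b) /b.ð.v.ʀ/: profile 1-3-3-5 — violates.
(c) /j.t.ŋ.d/: profile 6-1-4-1 — violates.
(d) /v.s.tʃ/: profile 3-3-2 — violates.
(e) /ʒ.n.ɾ.v/: profile 3-4-5-3 — violates.
(f) /dʒ.tʃ.v/: profile 2-2-3 — violates.
(g) /tʃ.ʔ.x/: profile 2-1-3 — violates.

0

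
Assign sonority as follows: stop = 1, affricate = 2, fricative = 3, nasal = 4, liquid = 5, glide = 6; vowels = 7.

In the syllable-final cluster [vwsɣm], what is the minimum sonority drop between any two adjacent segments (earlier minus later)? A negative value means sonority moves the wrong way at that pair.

/v/ — fricative, sonority 3.
/w/ — glide, sonority 6.
/s/ — fricative, sonority 3.
/ɣ/ — fricative, sonority 3.
/m/ — nasal, sonority 4.
/v/→/w/: change -3.
/w/→/s/: change +3.
/s/→/ɣ/: change +0.
/ɣ/→/m/: change -1.
Minimum = -3.

-3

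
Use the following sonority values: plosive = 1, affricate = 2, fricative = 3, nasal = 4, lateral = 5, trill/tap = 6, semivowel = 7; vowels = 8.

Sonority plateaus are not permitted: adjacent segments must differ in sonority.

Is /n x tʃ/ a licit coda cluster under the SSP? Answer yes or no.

/n/ — nasal, sonority 4.
/x/ — fricative, sonority 3.
/tʃ/ — affricate, sonority 2.
The profile 4-3-2 strictly falls, so the coda cluster satisfies the SSP.

yes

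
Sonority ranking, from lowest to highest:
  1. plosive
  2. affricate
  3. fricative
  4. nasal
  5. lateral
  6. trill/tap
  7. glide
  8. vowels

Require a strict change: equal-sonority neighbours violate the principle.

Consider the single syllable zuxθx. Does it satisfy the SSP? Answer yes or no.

Onset: /z/ is a fricative (sonority 3); then the nucleus /u/ (sonority 8).
Onset profile 3-8 — rises to the nucleus.
Coda: /x/ is a fricative (sonority 3), /θ/ is a fricative (sonority 3), /x/ is a fricative (sonority 3).
Coda profile 8-3-3-3 — does not strictly fall throughout.

no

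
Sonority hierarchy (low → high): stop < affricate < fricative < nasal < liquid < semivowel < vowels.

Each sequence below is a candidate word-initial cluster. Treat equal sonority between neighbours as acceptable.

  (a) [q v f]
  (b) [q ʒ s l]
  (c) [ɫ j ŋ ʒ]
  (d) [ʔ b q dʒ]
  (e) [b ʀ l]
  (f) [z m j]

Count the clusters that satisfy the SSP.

(a) [q v f]: profile 1-3-3 — obeys.
(b) [q ʒ s l]: profile 1-3-3-5 — obeys.
(c) [ɫ j ŋ ʒ]: profile 5-6-4-3 — violates.
(d) [ʔ b q dʒ]: profile 1-1-1-2 — obeys.
(e) [b ʀ l]: profile 1-5-5 — obeys.
(f) [z m j]: profile 3-4-6 — obeys.

5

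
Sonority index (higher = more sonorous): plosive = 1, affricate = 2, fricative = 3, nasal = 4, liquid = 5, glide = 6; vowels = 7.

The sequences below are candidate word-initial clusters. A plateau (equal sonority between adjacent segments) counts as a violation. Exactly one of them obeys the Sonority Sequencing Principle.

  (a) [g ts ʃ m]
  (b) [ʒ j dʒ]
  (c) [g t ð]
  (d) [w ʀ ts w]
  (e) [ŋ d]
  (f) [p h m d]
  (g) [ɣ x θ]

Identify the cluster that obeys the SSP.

(a) 1-2-3-4 → obeys
(b) 3-6-2 → violates
(c) 1-1-3 → violates
(d) 6-5-2-6 → violates
(e) 4-1 → violates
(f) 1-3-4-1 → violates
(g) 3-3-3 → violates

a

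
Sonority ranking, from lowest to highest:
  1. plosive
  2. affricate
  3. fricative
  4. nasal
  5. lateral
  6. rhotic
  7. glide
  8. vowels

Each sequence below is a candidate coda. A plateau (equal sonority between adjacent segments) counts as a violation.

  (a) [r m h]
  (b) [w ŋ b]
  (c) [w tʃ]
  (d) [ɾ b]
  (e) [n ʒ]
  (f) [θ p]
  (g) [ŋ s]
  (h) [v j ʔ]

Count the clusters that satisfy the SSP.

(a) [r m h]: profile 6-4-3 — obeys.
(b) [w ŋ b]: profile 7-4-1 — obeys.
(c) [w tʃ]: profile 7-2 — obeys.
(d) [ɾ b]: profile 6-1 — obeys.
(e) [n ʒ]: profile 4-3 — obeys.
(f) [θ p]: profile 3-1 — obeys.
(g) [ŋ s]: profile 4-3 — obeys.
(h) [v j ʔ]: profile 3-7-1 — violates.

7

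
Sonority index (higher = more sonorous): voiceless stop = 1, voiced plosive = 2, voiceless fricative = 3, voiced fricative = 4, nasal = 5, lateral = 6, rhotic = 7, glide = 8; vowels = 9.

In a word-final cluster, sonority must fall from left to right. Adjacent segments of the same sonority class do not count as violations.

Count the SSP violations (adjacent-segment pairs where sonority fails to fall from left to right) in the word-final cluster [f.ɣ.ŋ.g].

2

/f/ is a voiceless fricative (sonority 3).
/ɣ/ is a voiced fricative (sonority 4).
/ŋ/ is a nasal (sonority 5).
/g/ is a voiced plosive (sonority 2).
/f/→/ɣ/: 3→4 (does not fall) — violation.
/ɣ/→/ŋ/: 4→5 (does not fall) — violation.
/ŋ/→/g/: 5→2 (falls) — ok.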